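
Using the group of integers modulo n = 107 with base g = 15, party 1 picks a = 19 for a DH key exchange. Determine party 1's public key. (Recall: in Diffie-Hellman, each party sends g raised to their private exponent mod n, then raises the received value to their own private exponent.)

67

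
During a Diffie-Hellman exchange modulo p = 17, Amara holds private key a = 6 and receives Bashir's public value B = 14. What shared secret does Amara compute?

15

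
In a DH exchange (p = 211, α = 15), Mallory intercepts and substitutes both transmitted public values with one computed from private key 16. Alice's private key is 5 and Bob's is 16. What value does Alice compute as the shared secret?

Alice receives Mallory's public value M = 15^16 mod 211 instead of the honest one.
15^1 ≡ 15 (mod 211)
15^2 = (15^1)^2 ≡ 15^2 = 225 ≡ 14 (mod 211)
15^4 = (15^2)^2 ≡ 14^2 = 196 ≡ 196 (mod 211)
15^8 = (15^4)^2 ≡ 196^2 = 38416 ≡ 14 (mod 211)
15^16 = (15^8)^2 ≡ 14^2 = 196 ≡ 196 (mod 211)
So M = 196. Alice computes K = M^5 mod 211.
196^1 ≡ 196 (mod 211)
196^2 = (196^1)^2 ≡ 196^2 = 38416 ≡ 14 (mod 211)
196^4 = (196^2)^2 ≡ 14^2 = 196 ≡ 196 (mod 211)
196^5 = 196^4 · 196^1 ≡ 196 · 196 ≡ 14 (mod 211).

14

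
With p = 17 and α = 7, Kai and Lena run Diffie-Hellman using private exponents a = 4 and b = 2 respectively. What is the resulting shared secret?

16

Lena sends B = α^b mod p = 7^2 mod 17.
7^1 ≡ 7 (mod 17)
7^2 = (7^1)^2 ≡ 7^2 = 49 ≡ 15 (mod 17)
So B = 15. Kai then computes K = B^a mod p = 15^4 mod 17.
15^1 ≡ 15 (mod 17)
15^2 = (15^1)^2 ≡ 15^2 = 225 ≡ 4 (mod 17)
15^4 = (15^2)^2 ≡ 4^2 = 16 ≡ 16 (mod 17)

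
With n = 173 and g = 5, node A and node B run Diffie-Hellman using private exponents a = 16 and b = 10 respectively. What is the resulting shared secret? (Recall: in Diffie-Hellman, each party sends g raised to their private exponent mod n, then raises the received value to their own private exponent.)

138

Node B sends B = g^b mod n = 5^10 mod 173.
5^1 ≡ 5 (mod 173)
5^2 = (5^1)^2 ≡ 5^2 = 25 ≡ 25 (mod 173)
5^4 = (5^2)^2 ≡ 25^2 = 625 ≡ 106 (mod 173)
5^8 = (5^4)^2 ≡ 106^2 = 11236 ≡ 164 (mod 173)
5^10 = 5^8 · 5^2 ≡ 164 · 25 ≡ 121 (mod 173).
So B = 121. Node A then computes K = B^a mod n = 121^16 mod 173.
121^1 ≡ 121 (mod 173)
121^2 = (121^1)^2 ≡ 121^2 = 14641 ≡ 109 (mod 173)
121^4 = (121^2)^2 ≡ 109^2 = 11881 ≡ 117 (mod 173)
121^8 = (121^4)^2 ≡ 117^2 = 13689 ≡ 22 (mod 173)
121^16 = (121^8)^2 ≡ 22^2 = 484 ≡ 138 (mod 173)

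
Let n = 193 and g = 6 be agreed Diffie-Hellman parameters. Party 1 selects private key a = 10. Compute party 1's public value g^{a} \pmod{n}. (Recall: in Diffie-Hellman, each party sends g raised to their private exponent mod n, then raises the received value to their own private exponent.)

Public value = 6^{10} \pmod{193}.
6^1 ≡ 6 (mod 193)
6^2 = (6^1)^2 ≡ 6^2 = 36 ≡ 36 (mod 193)
6^4 = (6^2)^2 ≡ 36^2 = 1296 ≡ 138 (mod 193)
6^8 = (6^4)^2 ≡ 138^2 = 19044 ≡ 130 (mod 193)
6^10 = 6^8 · 6^2 ≡ 130 · 36 ≡ 48 (mod 193).

48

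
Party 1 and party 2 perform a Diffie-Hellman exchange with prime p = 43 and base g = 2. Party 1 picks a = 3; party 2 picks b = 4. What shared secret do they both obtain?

Party 1 sends A = g^a mod p = 2^3 mod 43.
2^1 ≡ 2 (mod 43)
2^2 = (2^1)^2 ≡ 2^2 = 4 ≡ 4 (mod 43)
2^3 = 2^2 · 2^1 ≡ 4 · 2 ≡ 8 (mod 43).
So A = 8. Party 2 then computes K = A^b mod p = 8^4 mod 43.
8^1 ≡ 8 (mod 43)
8^2 = (8^1)^2 ≡ 8^2 = 64 ≡ 21 (mod 43)
8^4 = (8^2)^2 ≡ 21^2 = 441 ≡ 11 (mod 43)

11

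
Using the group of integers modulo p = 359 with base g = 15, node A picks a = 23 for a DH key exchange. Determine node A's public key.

Public value = 15^23 mod 359.
15^1 ≡ 15 (mod 359)
15^2 = (15^1)^2 ≡ 15^2 = 225 ≡ 225 (mod 359)
15^4 = (15^2)^2 ≡ 225^2 = 50625 ≡ 6 (mod 359)
15^8 = (15^4)^2 ≡ 6^2 = 36 ≡ 36 (mod 359)
15^16 = (15^8)^2 ≡ 36^2 = 1296 ≡ 219 (mod 359)
15^23 = 15^16 · 15^4 · 15^2 · 15^1 ≡ 219 · 6 · 225 · 15 ≡ 23 (mod 359).

23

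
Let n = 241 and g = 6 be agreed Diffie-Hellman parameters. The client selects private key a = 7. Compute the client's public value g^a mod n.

Public value = 6^7 mod 241.
6^1 ≡ 6 (mod 241)
6^2 = (6^1)^2 ≡ 6^2 = 36 ≡ 36 (mod 241)
6^4 = (6^2)^2 ≡ 36^2 = 1296 ≡ 91 (mod 241)
6^7 = 6^4 · 6^2 · 6^1 ≡ 91 · 36 · 6 ≡ 135 (mod 241).

135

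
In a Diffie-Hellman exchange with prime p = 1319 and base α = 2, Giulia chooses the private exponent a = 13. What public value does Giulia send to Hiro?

Public value = 2^13 (mod 1319).
2^1 ≡ 2 (mod 1319)
2^2 = (2^1)^2 ≡ 2^2 = 4 ≡ 4 (mod 1319)
2^4 = (2^2)^2 ≡ 4^2 = 16 ≡ 16 (mod 1319)
2^8 = (2^4)^2 ≡ 16^2 = 256 ≡ 256 (mod 1319)
2^13 = 2^8 · 2^4 · 2^1 ≡ 256 · 16 · 2 ≡ 278 (mod 1319).

278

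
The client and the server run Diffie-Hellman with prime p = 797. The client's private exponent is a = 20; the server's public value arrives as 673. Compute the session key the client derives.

Shared key K = 673^20 mod 797.
673^1 ≡ 673 (mod 797)
673^2 = (673^1)^2 ≡ 673^2 = 452929 ≡ 233 (mod 797)
673^4 = (673^2)^2 ≡ 233^2 = 54289 ≡ 93 (mod 797)
673^8 = (673^4)^2 ≡ 93^2 = 8649 ≡ 679 (mod 797)
673^16 = (673^8)^2 ≡ 679^2 = 461041 ≡ 375 (mod 797)
673^20 = 673^16 · 673^4 ≡ 375 · 93 ≡ 604 (mod 797).

604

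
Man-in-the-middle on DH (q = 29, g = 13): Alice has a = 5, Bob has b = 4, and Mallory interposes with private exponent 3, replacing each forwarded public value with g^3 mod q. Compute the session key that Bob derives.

23

Bob receives Mallory's public value M = 13^3 mod 29 instead of the honest one.
13^1 ≡ 13 (mod 29)
13^2 = (13^1)^2 ≡ 13^2 = 169 ≡ 24 (mod 29)
13^3 = 13^2 · 13^1 ≡ 24 · 13 ≡ 22 (mod 29).
So M = 22. Bob computes K = M^4 mod 29.
22^1 ≡ 22 (mod 29)
22^2 = (22^1)^2 ≡ 22^2 = 484 ≡ 20 (mod 29)
22^4 = (22^2)^2 ≡ 20^2 = 400 ≡ 23 (mod 29)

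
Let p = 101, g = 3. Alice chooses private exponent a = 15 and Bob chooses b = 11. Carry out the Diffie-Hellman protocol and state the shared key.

Alice sends A = g^a mod p = 3^15 mod 101.
3^1 ≡ 3 (mod 101)
3^2 = (3^1)^2 ≡ 3^2 = 9 ≡ 9 (mod 101)
3^4 = (3^2)^2 ≡ 9^2 = 81 ≡ 81 (mod 101)
3^8 = (3^4)^2 ≡ 81^2 = 6561 ≡ 97 (mod 101)
3^15 = 3^8 · 3^4 · 3^2 · 3^1 ≡ 97 · 81 · 9 · 3 ≡ 39 (mod 101).
So A = 39. Bob then computes K = A^b mod p = 39^11 mod 101.
39^1 ≡ 39 (mod 101)
39^2 = (39^1)^2 ≡ 39^2 = 1521 ≡ 6 (mod 101)
39^4 = (39^2)^2 ≡ 6^2 = 36 ≡ 36 (mod 101)
39^8 = (39^4)^2 ≡ 36^2 = 1296 ≡ 84 (mod 101)
39^11 = 39^8 · 39^2 · 39^1 ≡ 84 · 6 · 39 ≡ 62 (mod 101).

62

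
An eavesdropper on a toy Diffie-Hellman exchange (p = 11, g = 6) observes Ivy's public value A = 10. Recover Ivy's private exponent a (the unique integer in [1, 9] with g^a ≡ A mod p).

Try successive powers of 6 modulo 11:
6^1 ≡ 6
6^2 ≡ 3
6^3 ≡ 7
6^4 ≡ 9
6^5 ≡ 10
Found: a = 5.

5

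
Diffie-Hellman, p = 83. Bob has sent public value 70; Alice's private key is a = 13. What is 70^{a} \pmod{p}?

Shared key K = 70^13 mod 83.
70^1 ≡ 70 (mod 83)
70^2 = (70^1)^2 ≡ 70^2 = 4900 ≡ 3 (mod 83)
70^4 = (70^2)^2 ≡ 3^2 = 9 ≡ 9 (mod 83)
70^8 = (70^4)^2 ≡ 9^2 = 81 ≡ 81 (mod 83)
70^13 = 70^8 · 70^4 · 70^1 ≡ 81 · 9 · 70 ≡ 68 (mod 83).

68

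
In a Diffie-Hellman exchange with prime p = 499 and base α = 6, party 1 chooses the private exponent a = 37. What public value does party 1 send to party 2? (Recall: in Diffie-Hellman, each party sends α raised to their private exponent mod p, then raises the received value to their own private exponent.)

Public value = 6^37 mod 499.
6^1 ≡ 6 (mod 499)
6^2 = (6^1)^2 ≡ 6^2 = 36 ≡ 36 (mod 499)
6^4 = (6^2)^2 ≡ 36^2 = 1296 ≡ 298 (mod 499)
6^8 = (6^4)^2 ≡ 298^2 = 88804 ≡ 481 (mod 499)
6^16 = (6^8)^2 ≡ 481^2 = 231361 ≡ 324 (mod 499)
6^32 = (6^16)^2 ≡ 324^2 = 104976 ≡ 186 (mod 499)
6^37 = 6^32 · 6^4 · 6^1 ≡ 186 · 298 · 6 ≡ 234 (mod 499).

234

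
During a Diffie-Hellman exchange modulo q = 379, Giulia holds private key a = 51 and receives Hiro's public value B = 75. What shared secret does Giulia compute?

342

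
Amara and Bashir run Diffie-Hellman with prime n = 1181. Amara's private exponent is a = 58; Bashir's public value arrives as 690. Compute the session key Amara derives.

Shared key K = 690^58 mod 1181.
690^1 ≡ 690 (mod 1181)
690^2 = (690^1)^2 ≡ 690^2 = 476100 ≡ 157 (mod 1181)
690^4 = (690^2)^2 ≡ 157^2 = 24649 ≡ 1029 (mod 1181)
690^8 = (690^4)^2 ≡ 1029^2 = 1058841 ≡ 665 (mod 1181)
690^16 = (690^8)^2 ≡ 665^2 = 442225 ≡ 531 (mod 1181)
690^32 = (690^16)^2 ≡ 531^2 = 281961 ≡ 883 (mod 1181)
690^58 = 690^32 · 690^16 · 690^8 · 690^2 ≡ 883 · 531 · 665 · 157 ≡ 546 (mod 1181).

546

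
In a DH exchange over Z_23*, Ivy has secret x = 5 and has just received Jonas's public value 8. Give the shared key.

16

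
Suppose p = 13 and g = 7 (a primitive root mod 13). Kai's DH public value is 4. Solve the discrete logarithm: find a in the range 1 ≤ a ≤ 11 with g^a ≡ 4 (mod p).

10

Try successive powers of 7 modulo 13:
7^1 ≡ 7
7^2 ≡ 10
7^3 ≡ 5
7^4 ≡ 9
7^5 ≡ 11
7^6 ≡ 12
7^7 ≡ 6
7^8 ≡ 3
7^9 ≡ 8
7^10 ≡ 4
Found: a = 10.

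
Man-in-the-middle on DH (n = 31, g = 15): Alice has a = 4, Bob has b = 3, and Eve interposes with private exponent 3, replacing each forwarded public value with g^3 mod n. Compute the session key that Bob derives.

29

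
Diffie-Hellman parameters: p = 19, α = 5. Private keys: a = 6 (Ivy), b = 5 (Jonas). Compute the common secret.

Jonas sends B = α^b mod p = 5^5 mod 19.
5^1 ≡ 5 (mod 19)
5^2 = (5^1)^2 ≡ 5^2 = 25 ≡ 6 (mod 19)
5^4 = (5^2)^2 ≡ 6^2 = 36 ≡ 17 (mod 19)
5^5 = 5^4 · 5^1 ≡ 17 · 5 ≡ 9 (mod 19).
So B = 9. Ivy then computes K = B^a mod p = 9^6 mod 19.
9^1 ≡ 9 (mod 19)
9^2 = (9^1)^2 ≡ 9^2 = 81 ≡ 5 (mod 19)
9^4 = (9^2)^2 ≡ 5^2 = 25 ≡ 6 (mod 19)
9^6 = 9^4 · 9^2 ≡ 6 · 5 ≡ 11 (mod 19).

11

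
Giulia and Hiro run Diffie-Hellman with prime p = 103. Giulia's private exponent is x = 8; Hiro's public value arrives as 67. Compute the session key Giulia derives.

25

Shared key K = 67^8 mod 103.
67^1 ≡ 67 (mod 103)
67^2 = (67^1)^2 ≡ 67^2 = 4489 ≡ 60 (mod 103)
67^4 = (67^2)^2 ≡ 60^2 = 3600 ≡ 98 (mod 103)
67^8 = (67^4)^2 ≡ 98^2 = 9604 ≡ 25 (mod 103)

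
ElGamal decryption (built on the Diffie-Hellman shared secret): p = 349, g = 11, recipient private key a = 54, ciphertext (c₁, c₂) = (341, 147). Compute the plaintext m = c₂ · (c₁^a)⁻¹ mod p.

262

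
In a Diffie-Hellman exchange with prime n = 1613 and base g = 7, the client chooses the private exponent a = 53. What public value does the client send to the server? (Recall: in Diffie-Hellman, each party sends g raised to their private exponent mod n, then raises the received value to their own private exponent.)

671

Public value = 7^53 mod 1613.
7^1 ≡ 7 (mod 1613)
7^2 = (7^1)^2 ≡ 7^2 = 49 ≡ 49 (mod 1613)
7^4 = (7^2)^2 ≡ 49^2 = 2401 ≡ 788 (mod 1613)
7^8 = (7^4)^2 ≡ 788^2 = 620944 ≡ 1552 (mod 1613)
7^16 = (7^8)^2 ≡ 1552^2 = 2408704 ≡ 495 (mod 1613)
7^32 = (7^16)^2 ≡ 495^2 = 245025 ≡ 1462 (mod 1613)
7^53 = 7^32 · 7^16 · 7^4 · 7^1 ≡ 1462 · 495 · 788 · 7 ≡ 671 (mod 1613).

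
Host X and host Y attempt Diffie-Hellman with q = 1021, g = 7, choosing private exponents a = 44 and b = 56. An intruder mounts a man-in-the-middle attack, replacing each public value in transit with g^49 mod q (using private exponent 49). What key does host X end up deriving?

Host X receives an intruder's public value M = 7^49 mod 1021 instead of the honest one.
7^1 ≡ 7 (mod 1021)
7^2 = (7^1)^2 ≡ 7^2 = 49 ≡ 49 (mod 1021)
7^4 = (7^2)^2 ≡ 49^2 = 2401 ≡ 359 (mod 1021)
7^8 = (7^4)^2 ≡ 359^2 = 128881 ≡ 235 (mod 1021)
7^16 = (7^8)^2 ≡ 235^2 = 55225 ≡ 91 (mod 1021)
7^32 = (7^16)^2 ≡ 91^2 = 8281 ≡ 113 (mod 1021)
7^49 = 7^32 · 7^16 · 7^1 ≡ 113 · 91 · 7 ≡ 511 (mod 1021).
So M = 511. Host X computes K = M^44 mod 1021.
511^1 ≡ 511 (mod 1021)
511^2 = (511^1)^2 ≡ 511^2 = 261121 ≡ 766 (mod 1021)
511^4 = (511^2)^2 ≡ 766^2 = 586756 ≡ 702 (mod 1021)
511^8 = (511^4)^2 ≡ 702^2 = 492804 ≡ 682 (mod 1021)
511^16 = (511^8)^2 ≡ 682^2 = 465124 ≡ 569 (mod 1021)
511^32 = (511^16)^2 ≡ 569^2 = 323761 ≡ 104 (mod 1021)
511^44 = 511^32 · 511^8 · 511^4 ≡ 104 · 682 · 702 ≡ 349 (mod 1021).

349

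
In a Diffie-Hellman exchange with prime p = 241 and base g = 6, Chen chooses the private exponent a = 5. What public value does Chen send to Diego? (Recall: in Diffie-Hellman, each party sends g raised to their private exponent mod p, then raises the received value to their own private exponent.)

64

Public value = 6^5 mod 241.
6^1 ≡ 6 (mod 241)
6^2 = (6^1)^2 ≡ 6^2 = 36 ≡ 36 (mod 241)
6^4 = (6^2)^2 ≡ 36^2 = 1296 ≡ 91 (mod 241)
6^5 = 6^4 · 6^1 ≡ 91 · 6 ≡ 64 (mod 241).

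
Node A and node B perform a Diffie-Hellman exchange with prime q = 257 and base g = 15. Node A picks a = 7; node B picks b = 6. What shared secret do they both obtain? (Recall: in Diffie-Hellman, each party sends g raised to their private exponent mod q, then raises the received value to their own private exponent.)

Node B sends B = g^b mod q = 15^6 mod 257.
15^1 ≡ 15 (mod 257)
15^2 = (15^1)^2 ≡ 15^2 = 225 ≡ 225 (mod 257)
15^4 = (15^2)^2 ≡ 225^2 = 50625 ≡ 253 (mod 257)
15^6 = 15^4 · 15^2 ≡ 253 · 225 ≡ 128 (mod 257).
So B = 128. Node A then computes K = B^a mod q = 128^7 mod 257.
128^1 ≡ 128 (mod 257)
128^2 = (128^1)^2 ≡ 128^2 = 16384 ≡ 193 (mod 257)
128^4 = (128^2)^2 ≡ 193^2 = 37249 ≡ 241 (mod 257)
128^7 = 128^4 · 128^2 · 128^1 ≡ 241 · 193 · 128 ≡ 2 (mod 257).

2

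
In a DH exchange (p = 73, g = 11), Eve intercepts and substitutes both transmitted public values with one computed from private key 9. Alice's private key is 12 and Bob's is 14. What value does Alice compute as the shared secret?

72

Alice receives Eve's public value M = 11^9 mod 73 instead of the honest one.
11^1 ≡ 11 (mod 73)
11^2 = (11^1)^2 ≡ 11^2 = 121 ≡ 48 (mod 73)
11^4 = (11^2)^2 ≡ 48^2 = 2304 ≡ 41 (mod 73)
11^8 = (11^4)^2 ≡ 41^2 = 1681 ≡ 2 (mod 73)
11^9 = 11^8 · 11^1 ≡ 2 · 11 ≡ 22 (mod 73).
So M = 22. Alice computes K = M^12 mod 73.
22^1 ≡ 22 (mod 73)
22^2 = (22^1)^2 ≡ 22^2 = 484 ≡ 46 (mod 73)
22^4 = (22^2)^2 ≡ 46^2 = 2116 ≡ 72 (mod 73)
22^8 = (22^4)^2 ≡ 72^2 = 5184 ≡ 1 (mod 73)
22^12 = 22^8 · 22^4 ≡ 1 · 72 ≡ 72 (mod 73).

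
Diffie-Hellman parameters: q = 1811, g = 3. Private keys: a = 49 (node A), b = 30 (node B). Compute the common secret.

Node A sends A = g^a mod q = 3^49 mod 1811.
3^1 ≡ 3 (mod 1811)
3^2 = (3^1)^2 ≡ 3^2 = 9 ≡ 9 (mod 1811)
3^4 = (3^2)^2 ≡ 9^2 = 81 ≡ 81 (mod 1811)
3^8 = (3^4)^2 ≡ 81^2 = 6561 ≡ 1128 (mod 1811)
3^16 = (3^8)^2 ≡ 1128^2 = 1272384 ≡ 1062 (mod 1811)
3^32 = (3^16)^2 ≡ 1062^2 = 1127844 ≡ 1402 (mod 1811)
3^49 = 3^32 · 3^16 · 3^1 ≡ 1402 · 1062 · 3 ≡ 846 (mod 1811).
So A = 846. Node B then computes K = A^b mod q = 846^30 mod 1811.
846^1 ≡ 846 (mod 1811)
846^2 = (846^1)^2 ≡ 846^2 = 715716 ≡ 371 (mod 1811)
846^4 = (846^2)^2 ≡ 371^2 = 137641 ≡ 5 (mod 1811)
846^8 = (846^4)^2 ≡ 5^2 = 25 ≡ 25 (mod 1811)
846^16 = (846^8)^2 ≡ 25^2 = 625 ≡ 625 (mod 1811)
846^30 = 846^16 · 846^8 · 846^4 · 846^2 ≡ 625 · 25 · 5 · 371 ≡ 1131 (mod 1811).

1131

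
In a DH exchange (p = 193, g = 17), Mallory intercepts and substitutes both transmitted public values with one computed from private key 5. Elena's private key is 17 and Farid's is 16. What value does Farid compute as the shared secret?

130

Farid receives Mallory's public value M = 17^5 mod 193 instead of the honest one.
17^1 ≡ 17 (mod 193)
17^2 = (17^1)^2 ≡ 17^2 = 289 ≡ 96 (mod 193)
17^4 = (17^2)^2 ≡ 96^2 = 9216 ≡ 145 (mod 193)
17^5 = 17^4 · 17^1 ≡ 145 · 17 ≡ 149 (mod 193).
So M = 149. Farid computes K = M^16 mod 193.
149^1 ≡ 149 (mod 193)
149^2 = (149^1)^2 ≡ 149^2 = 22201 ≡ 6 (mod 193)
149^4 = (149^2)^2 ≡ 6^2 = 36 ≡ 36 (mod 193)
149^8 = (149^4)^2 ≡ 36^2 = 1296 ≡ 138 (mod 193)
149^16 = (149^8)^2 ≡ 138^2 = 19044 ≡ 130 (mod 193)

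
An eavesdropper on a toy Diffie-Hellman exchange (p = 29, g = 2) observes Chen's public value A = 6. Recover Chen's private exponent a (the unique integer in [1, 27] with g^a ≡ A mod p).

6

Try successive powers of 2 modulo 29:
2^1 ≡ 2
2^2 ≡ 4
2^3 ≡ 8
2^4 ≡ 16
2^5 ≡ 3
2^6 ≡ 6
Found: a = 6.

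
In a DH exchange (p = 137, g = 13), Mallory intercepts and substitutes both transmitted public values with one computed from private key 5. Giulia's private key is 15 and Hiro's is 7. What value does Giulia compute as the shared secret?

86

Giulia receives Mallory's public value M = 13^5 mod 137 instead of the honest one.
13^1 ≡ 13 (mod 137)
13^2 = (13^1)^2 ≡ 13^2 = 169 ≡ 32 (mod 137)
13^4 = (13^2)^2 ≡ 32^2 = 1024 ≡ 65 (mod 137)
13^5 = 13^4 · 13^1 ≡ 65 · 13 ≡ 23 (mod 137).
So M = 23. Giulia computes K = M^15 mod 137.
23^1 ≡ 23 (mod 137)
23^2 = (23^1)^2 ≡ 23^2 = 529 ≡ 118 (mod 137)
23^4 = (23^2)^2 ≡ 118^2 = 13924 ≡ 87 (mod 137)
23^8 = (23^4)^2 ≡ 87^2 = 7569 ≡ 34 (mod 137)
23^15 = 23^8 · 23^4 · 23^2 · 23^1 ≡ 34 · 87 · 118 · 23 ≡ 86 (mod 137).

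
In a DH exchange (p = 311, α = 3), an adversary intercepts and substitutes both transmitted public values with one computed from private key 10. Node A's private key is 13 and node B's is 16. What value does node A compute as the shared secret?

20

Node A receives an adversary's public value M = 3^10 mod 311 instead of the honest one.
3^1 ≡ 3 (mod 311)
3^2 = (3^1)^2 ≡ 3^2 = 9 ≡ 9 (mod 311)
3^4 = (3^2)^2 ≡ 9^2 = 81 ≡ 81 (mod 311)
3^8 = (3^4)^2 ≡ 81^2 = 6561 ≡ 30 (mod 311)
3^10 = 3^8 · 3^2 ≡ 30 · 9 ≡ 270 (mod 311).
So M = 270. Node A computes K = M^13 mod 311.
270^1 ≡ 270 (mod 311)
270^2 = (270^1)^2 ≡ 270^2 = 72900 ≡ 126 (mod 311)
270^4 = (270^2)^2 ≡ 126^2 = 15876 ≡ 15 (mod 311)
270^8 = (270^4)^2 ≡ 15^2 = 225 ≡ 225 (mod 311)
270^13 = 270^8 · 270^4 · 270^1 ≡ 225 · 15 · 270 ≡ 20 (mod 311).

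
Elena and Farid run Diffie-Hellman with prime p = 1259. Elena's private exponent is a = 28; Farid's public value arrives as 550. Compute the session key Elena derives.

Shared key K = 550^28 mod 1259.
550^1 ≡ 550 (mod 1259)
550^2 = (550^1)^2 ≡ 550^2 = 302500 ≡ 340 (mod 1259)
550^4 = (550^2)^2 ≡ 340^2 = 115600 ≡ 1031 (mod 1259)
550^8 = (550^4)^2 ≡ 1031^2 = 1062961 ≡ 365 (mod 1259)
550^16 = (550^8)^2 ≡ 365^2 = 133225 ≡ 1030 (mod 1259)
550^28 = 550^16 · 550^8 · 550^4 ≡ 1030 · 365 · 1031 ≡ 1156 (mod 1259).

1156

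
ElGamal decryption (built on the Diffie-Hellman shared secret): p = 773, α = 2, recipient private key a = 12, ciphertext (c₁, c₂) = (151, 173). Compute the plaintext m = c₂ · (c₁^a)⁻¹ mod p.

Shared mask s = c₁^a mod p = 151^12 mod 773.
151^1 ≡ 151 (mod 773)
151^2 = (151^1)^2 ≡ 151^2 = 22801 ≡ 384 (mod 773)
151^4 = (151^2)^2 ≡ 384^2 = 147456 ≡ 586 (mod 773)
151^8 = (151^4)^2 ≡ 586^2 = 343396 ≡ 184 (mod 773)
151^12 = 151^8 · 151^4 ≡ 184 · 586 ≡ 377 (mod 773).
So s = 377; s⁻¹ ≡ 244 (mod 773).
m = c₂ · s⁻¹ mod 773 = 173 · 244 mod 773 = 470.

470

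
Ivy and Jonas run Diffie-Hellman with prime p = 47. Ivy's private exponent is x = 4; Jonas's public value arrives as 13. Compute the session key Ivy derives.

32

Shared key K = 13^4 mod 47.
13^1 ≡ 13 (mod 47)
13^2 = (13^1)^2 ≡ 13^2 = 169 ≡ 28 (mod 47)
13^4 = (13^2)^2 ≡ 28^2 = 784 ≡ 32 (mod 47)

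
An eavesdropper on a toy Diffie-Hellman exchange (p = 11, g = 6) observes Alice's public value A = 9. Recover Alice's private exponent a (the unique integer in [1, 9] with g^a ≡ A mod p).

4

Try successive powers of 6 modulo 11:
6^1 ≡ 6
6^2 ≡ 3
6^3 ≡ 7
6^4 ≡ 9
Found: a = 4.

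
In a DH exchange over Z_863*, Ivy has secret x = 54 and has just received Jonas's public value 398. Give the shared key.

Shared key K = 398^54 mod 863.
398^1 ≡ 398 (mod 863)
398^2 = (398^1)^2 ≡ 398^2 = 158404 ≡ 475 (mod 863)
398^4 = (398^2)^2 ≡ 475^2 = 225625 ≡ 382 (mod 863)
398^8 = (398^4)^2 ≡ 382^2 = 145924 ≡ 77 (mod 863)
398^16 = (398^8)^2 ≡ 77^2 = 5929 ≡ 751 (mod 863)
398^32 = (398^16)^2 ≡ 751^2 = 564001 ≡ 462 (mod 863)
398^54 = 398^32 · 398^16 · 398^4 · 398^2 ≡ 462 · 751 · 382 · 475 ≡ 153 (mod 863).

153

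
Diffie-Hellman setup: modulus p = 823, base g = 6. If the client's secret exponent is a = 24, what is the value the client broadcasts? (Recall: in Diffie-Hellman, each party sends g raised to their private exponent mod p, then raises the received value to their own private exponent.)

Public value = 6^24 mod 823.
6^1 ≡ 6 (mod 823)
6^2 = (6^1)^2 ≡ 6^2 = 36 ≡ 36 (mod 823)
6^4 = (6^2)^2 ≡ 36^2 = 1296 ≡ 473 (mod 823)
6^8 = (6^4)^2 ≡ 473^2 = 223729 ≡ 696 (mod 823)
6^16 = (6^8)^2 ≡ 696^2 = 484416 ≡ 492 (mod 823)
6^24 = 6^16 · 6^8 ≡ 492 · 696 ≡ 64 (mod 823).

64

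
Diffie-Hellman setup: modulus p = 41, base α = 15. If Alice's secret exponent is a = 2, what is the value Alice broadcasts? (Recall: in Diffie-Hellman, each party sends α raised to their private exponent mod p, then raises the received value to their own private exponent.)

Public value = 15^2 mod 41.
15^1 ≡ 15 (mod 41)
15^2 = (15^1)^2 ≡ 15^2 = 225 ≡ 20 (mod 41)

20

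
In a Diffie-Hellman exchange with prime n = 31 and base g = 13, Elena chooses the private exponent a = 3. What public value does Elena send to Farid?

Public value = 13^3 mod 31.
13^1 ≡ 13 (mod 31)
13^2 = (13^1)^2 ≡ 13^2 = 169 ≡ 14 (mod 31)
13^3 = 13^2 · 13^1 ≡ 14 · 13 ≡ 27 (mod 31).

27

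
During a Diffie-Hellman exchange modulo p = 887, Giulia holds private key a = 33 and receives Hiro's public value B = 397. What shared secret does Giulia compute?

Shared key K = 397^33 mod 887.
397^1 ≡ 397 (mod 887)
397^2 = (397^1)^2 ≡ 397^2 = 157609 ≡ 610 (mod 887)
397^4 = (397^2)^2 ≡ 610^2 = 372100 ≡ 447 (mod 887)
397^8 = (397^4)^2 ≡ 447^2 = 199809 ≡ 234 (mod 887)
397^16 = (397^8)^2 ≡ 234^2 = 54756 ≡ 649 (mod 887)
397^32 = (397^16)^2 ≡ 649^2 = 421201 ≡ 763 (mod 887)
397^33 = 397^32 · 397^1 ≡ 763 · 397 ≡ 444 (mod 887).

444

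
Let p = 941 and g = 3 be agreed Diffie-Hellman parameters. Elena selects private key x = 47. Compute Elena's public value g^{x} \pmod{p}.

491

Public value = 3^{47} \pmod{941}.
3^1 ≡ 3 (mod 941)
3^2 = (3^1)^2 ≡ 3^2 = 9 ≡ 9 (mod 941)
3^4 = (3^2)^2 ≡ 9^2 = 81 ≡ 81 (mod 941)
3^8 = (3^4)^2 ≡ 81^2 = 6561 ≡ 915 (mod 941)
3^16 = (3^8)^2 ≡ 915^2 = 837225 ≡ 676 (mod 941)
3^32 = (3^16)^2 ≡ 676^2 = 456976 ≡ 591 (mod 941)
3^47 = 3^32 · 3^8 · 3^4 · 3^2 · 3^1 ≡ 591 · 915 · 81 · 9 · 3 ≡ 491 (mod 941).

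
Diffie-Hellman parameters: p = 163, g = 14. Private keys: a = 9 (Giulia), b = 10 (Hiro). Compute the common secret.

40

Hiro sends B = g^b mod p = 14^10 mod 163.
14^1 ≡ 14 (mod 163)
14^2 = (14^1)^2 ≡ 14^2 = 196 ≡ 33 (mod 163)
14^4 = (14^2)^2 ≡ 33^2 = 1089 ≡ 111 (mod 163)
14^8 = (14^4)^2 ≡ 111^2 = 12321 ≡ 96 (mod 163)
14^10 = 14^8 · 14^2 ≡ 96 · 33 ≡ 71 (mod 163).
So B = 71. Giulia then computes K = B^a mod p = 71^9 mod 163.
71^1 ≡ 71 (mod 163)
71^2 = (71^1)^2 ≡ 71^2 = 5041 ≡ 151 (mod 163)
71^4 = (71^2)^2 ≡ 151^2 = 22801 ≡ 144 (mod 163)
71^8 = (71^4)^2 ≡ 144^2 = 20736 ≡ 35 (mod 163)
71^9 = 71^8 · 71^1 ≡ 35 · 71 ≡ 40 (mod 163).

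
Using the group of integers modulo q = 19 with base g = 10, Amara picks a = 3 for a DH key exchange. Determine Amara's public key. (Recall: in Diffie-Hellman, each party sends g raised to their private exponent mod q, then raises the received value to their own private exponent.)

Public value = 10^{3} \pmod{19}.
10^1 ≡ 10 (mod 19)
10^2 = (10^1)^2 ≡ 10^2 = 100 ≡ 5 (mod 19)
10^3 = 10^2 · 10^1 ≡ 5 · 10 ≡ 12 (mod 19).

12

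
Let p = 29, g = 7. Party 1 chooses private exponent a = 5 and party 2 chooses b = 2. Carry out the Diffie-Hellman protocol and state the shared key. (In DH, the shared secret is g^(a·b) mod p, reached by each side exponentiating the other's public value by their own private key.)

24

Party 2 sends B = g^b mod p = 7^2 mod 29.
7^1 ≡ 7 (mod 29)
7^2 = (7^1)^2 ≡ 7^2 = 49 ≡ 20 (mod 29)
So B = 20. Party 1 then computes K = B^a mod p = 20^5 mod 29.
20^1 ≡ 20 (mod 29)
20^2 = (20^1)^2 ≡ 20^2 = 400 ≡ 23 (mod 29)
20^4 = (20^2)^2 ≡ 23^2 = 529 ≡ 7 (mod 29)
20^5 = 20^4 · 20^1 ≡ 7 · 20 ≡ 24 (mod 29).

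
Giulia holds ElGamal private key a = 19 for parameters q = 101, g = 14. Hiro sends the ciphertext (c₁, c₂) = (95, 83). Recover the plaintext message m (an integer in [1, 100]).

Shared mask s = c₁^a mod q = 95^19 mod 101.
95^1 ≡ 95 (mod 101)
95^2 = (95^1)^2 ≡ 95^2 = 9025 ≡ 36 (mod 101)
95^4 = (95^2)^2 ≡ 36^2 = 1296 ≡ 84 (mod 101)
95^8 = (95^4)^2 ≡ 84^2 = 7056 ≡ 87 (mod 101)
95^16 = (95^8)^2 ≡ 87^2 = 7569 ≡ 95 (mod 101)
95^19 = 95^16 · 95^2 · 95^1 ≡ 95 · 36 · 95 ≡ 84 (mod 101).
So s = 84; s⁻¹ ≡ 95 (mod 101).
m = c₂ · s⁻¹ mod 101 = 83 · 95 mod 101 = 7.

7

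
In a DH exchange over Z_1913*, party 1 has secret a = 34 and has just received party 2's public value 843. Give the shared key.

Shared key K = 843^34 mod 1913.
843^1 ≡ 843 (mod 1913)
843^2 = (843^1)^2 ≡ 843^2 = 710649 ≡ 926 (mod 1913)
843^4 = (843^2)^2 ≡ 926^2 = 857476 ≡ 452 (mod 1913)
843^8 = (843^4)^2 ≡ 452^2 = 204304 ≡ 1526 (mod 1913)
843^16 = (843^8)^2 ≡ 1526^2 = 2328676 ≡ 555 (mod 1913)
843^32 = (843^16)^2 ≡ 555^2 = 308025 ≡ 32 (mod 1913)
843^34 = 843^32 · 843^2 ≡ 32 · 926 ≡ 937 (mod 1913).

937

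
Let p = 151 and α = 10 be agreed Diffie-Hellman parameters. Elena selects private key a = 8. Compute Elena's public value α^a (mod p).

99

Public value = 10^8 (mod 151).
10^1 ≡ 10 (mod 151)
10^2 = (10^1)^2 ≡ 10^2 = 100 ≡ 100 (mod 151)
10^4 = (10^2)^2 ≡ 100^2 = 10000 ≡ 34 (mod 151)
10^8 = (10^4)^2 ≡ 34^2 = 1156 ≡ 99 (mod 151)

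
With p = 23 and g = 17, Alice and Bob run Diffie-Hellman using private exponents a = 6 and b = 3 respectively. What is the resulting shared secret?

3

Alice sends A = g^a mod p = 17^6 mod 23.
17^1 ≡ 17 (mod 23)
17^2 = (17^1)^2 ≡ 17^2 = 289 ≡ 13 (mod 23)
17^4 = (17^2)^2 ≡ 13^2 = 169 ≡ 8 (mod 23)
17^6 = 17^4 · 17^2 ≡ 8 · 13 ≡ 12 (mod 23).
So A = 12. Bob then computes K = A^b mod p = 12^3 mod 23.
12^1 ≡ 12 (mod 23)
12^2 = (12^1)^2 ≡ 12^2 = 144 ≡ 6 (mod 23)
12^3 = 12^2 · 12^1 ≡ 6 · 12 ≡ 3 (mod 23).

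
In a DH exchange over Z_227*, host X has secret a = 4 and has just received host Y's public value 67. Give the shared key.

104

Shared key K = 67^4 mod 227.
67^1 ≡ 67 (mod 227)
67^2 = (67^1)^2 ≡ 67^2 = 4489 ≡ 176 (mod 227)
67^4 = (67^2)^2 ≡ 176^2 = 30976 ≡ 104 (mod 227)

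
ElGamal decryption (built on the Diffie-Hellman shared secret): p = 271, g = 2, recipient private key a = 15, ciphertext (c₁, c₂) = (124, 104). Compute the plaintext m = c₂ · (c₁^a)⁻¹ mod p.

Shared mask s = c₁^a mod p = 124^15 mod 271.
124^1 ≡ 124 (mod 271)
124^2 = (124^1)^2 ≡ 124^2 = 15376 ≡ 200 (mod 271)
124^4 = (124^2)^2 ≡ 200^2 = 40000 ≡ 163 (mod 271)
124^8 = (124^4)^2 ≡ 163^2 = 26569 ≡ 11 (mod 271)
124^15 = 124^8 · 124^4 · 124^2 · 124^1 ≡ 11 · 163 · 200 · 124 ≡ 178 (mod 271).
So s = 178; s⁻¹ ≡ 169 (mod 271).
m = c₂ · s⁻¹ mod 271 = 104 · 169 mod 271 = 232.

232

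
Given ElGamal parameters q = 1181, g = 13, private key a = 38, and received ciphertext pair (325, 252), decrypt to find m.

1092

Shared mask s = c₁^a mod q = 325^38 mod 1181.
325^1 ≡ 325 (mod 1181)
325^2 = (325^1)^2 ≡ 325^2 = 105625 ≡ 516 (mod 1181)
325^4 = (325^2)^2 ≡ 516^2 = 266256 ≡ 531 (mod 1181)
325^8 = (325^4)^2 ≡ 531^2 = 281961 ≡ 883 (mod 1181)
325^16 = (325^8)^2 ≡ 883^2 = 779689 ≡ 229 (mod 1181)
325^32 = (325^16)^2 ≡ 229^2 = 52441 ≡ 477 (mod 1181)
325^38 = 325^32 · 325^4 · 325^2 ≡ 477 · 531 · 516 ≡ 727 (mod 1181).
So s = 727; s⁻¹ ≡ 398 (mod 1181).
m = c₂ · s⁻¹ mod 1181 = 252 · 398 mod 1181 = 1092.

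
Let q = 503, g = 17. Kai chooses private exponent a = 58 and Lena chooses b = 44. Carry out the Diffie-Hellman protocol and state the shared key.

236

Kai sends A = g^a mod q = 17^58 mod 503.
17^1 ≡ 17 (mod 503)
17^2 = (17^1)^2 ≡ 17^2 = 289 ≡ 289 (mod 503)
17^4 = (17^2)^2 ≡ 289^2 = 83521 ≡ 23 (mod 503)
17^8 = (17^4)^2 ≡ 23^2 = 529 ≡ 26 (mod 503)
17^16 = (17^8)^2 ≡ 26^2 = 676 ≡ 173 (mod 503)
17^32 = (17^16)^2 ≡ 173^2 = 29929 ≡ 252 (mod 503)
17^58 = 17^32 · 17^16 · 17^8 · 17^2 ≡ 252 · 173 · 26 · 289 ≡ 85 (mod 503).
So A = 85. Lena then computes K = A^b mod q = 85^44 mod 503.
85^1 ≡ 85 (mod 503)
85^2 = (85^1)^2 ≡ 85^2 = 7225 ≡ 183 (mod 503)
85^4 = (85^2)^2 ≡ 183^2 = 33489 ≡ 291 (mod 503)
85^8 = (85^4)^2 ≡ 291^2 = 84681 ≡ 177 (mod 503)
85^16 = (85^8)^2 ≡ 177^2 = 31329 ≡ 143 (mod 503)
85^32 = (85^16)^2 ≡ 143^2 = 20449 ≡ 329 (mod 503)
85^44 = 85^32 · 85^8 · 85^4 ≡ 329 · 177 · 291 ≡ 236 (mod 503).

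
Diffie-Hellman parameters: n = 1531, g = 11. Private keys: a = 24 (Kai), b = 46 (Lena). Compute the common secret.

Kai sends A = g^a mod n = 11^24 mod 1531.
11^1 ≡ 11 (mod 1531)
11^2 = (11^1)^2 ≡ 11^2 = 121 ≡ 121 (mod 1531)
11^4 = (11^2)^2 ≡ 121^2 = 14641 ≡ 862 (mod 1531)
11^8 = (11^4)^2 ≡ 862^2 = 743044 ≡ 509 (mod 1531)
11^16 = (11^8)^2 ≡ 509^2 = 259081 ≡ 342 (mod 1531)
11^24 = 11^16 · 11^8 ≡ 342 · 509 ≡ 1075 (mod 1531).
So A = 1075. Lena then computes K = A^b mod n = 1075^46 mod 1531.
1075^1 ≡ 1075 (mod 1531)
1075^2 = (1075^1)^2 ≡ 1075^2 = 1155625 ≡ 1251 (mod 1531)
1075^4 = (1075^2)^2 ≡ 1251^2 = 1565001 ≡ 319 (mod 1531)
1075^8 = (1075^4)^2 ≡ 319^2 = 101761 ≡ 715 (mod 1531)
1075^16 = (1075^8)^2 ≡ 715^2 = 511225 ≡ 1402 (mod 1531)
1075^32 = (1075^16)^2 ≡ 1402^2 = 1965604 ≡ 1331 (mod 1531)
1075^46 = 1075^32 · 1075^8 · 1075^4 · 1075^2 ≡ 1331 · 715 · 319 · 1251 ≡ 564 (mod 1531).

564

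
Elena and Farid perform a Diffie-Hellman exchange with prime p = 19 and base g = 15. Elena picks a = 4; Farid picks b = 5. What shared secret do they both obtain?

Elena sends A = g^a mod p = 15^4 mod 19.
15^1 ≡ 15 (mod 19)
15^2 = (15^1)^2 ≡ 15^2 = 225 ≡ 16 (mod 19)
15^4 = (15^2)^2 ≡ 16^2 = 256 ≡ 9 (mod 19)
So A = 9. Farid then computes K = A^b mod p = 9^5 mod 19.
9^1 ≡ 9 (mod 19)
9^2 = (9^1)^2 ≡ 9^2 = 81 ≡ 5 (mod 19)
9^4 = (9^2)^2 ≡ 5^2 = 25 ≡ 6 (mod 19)
9^5 = 9^4 · 9^1 ≡ 6 · 9 ≡ 16 (mod 19).

16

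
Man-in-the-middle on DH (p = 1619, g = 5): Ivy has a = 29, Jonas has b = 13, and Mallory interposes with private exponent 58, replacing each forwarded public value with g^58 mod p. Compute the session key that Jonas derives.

1341

Jonas receives Mallory's public value M = 5^58 mod 1619 instead of the honest one.
5^1 ≡ 5 (mod 1619)
5^2 = (5^1)^2 ≡ 5^2 = 25 ≡ 25 (mod 1619)
5^4 = (5^2)^2 ≡ 25^2 = 625 ≡ 625 (mod 1619)
5^8 = (5^4)^2 ≡ 625^2 = 390625 ≡ 446 (mod 1619)
5^16 = (5^8)^2 ≡ 446^2 = 198916 ≡ 1398 (mod 1619)
5^32 = (5^16)^2 ≡ 1398^2 = 1954404 ≡ 271 (mod 1619)
5^58 = 5^32 · 5^16 · 5^8 · 5^2 ≡ 271 · 1398 · 446 · 25 ≡ 1042 (mod 1619).
So M = 1042. Jonas computes K = M^13 mod 1619.
1042^1 ≡ 1042 (mod 1619)
1042^2 = (1042^1)^2 ≡ 1042^2 = 1085764 ≡ 1034 (mod 1619)
1042^4 = (1042^2)^2 ≡ 1034^2 = 1069156 ≡ 616 (mod 1619)
1042^8 = (1042^4)^2 ≡ 616^2 = 379456 ≡ 610 (mod 1619)
1042^13 = 1042^8 · 1042^4 · 1042^1 ≡ 610 · 616 · 1042 ≡ 1341 (mod 1619).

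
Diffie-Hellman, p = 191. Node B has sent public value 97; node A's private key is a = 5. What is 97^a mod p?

Shared key K = 97^5 mod 191.
97^1 ≡ 97 (mod 191)
97^2 = (97^1)^2 ≡ 97^2 = 9409 ≡ 50 (mod 191)
97^4 = (97^2)^2 ≡ 50^2 = 2500 ≡ 17 (mod 191)
97^5 = 97^4 · 97^1 ≡ 17 · 97 ≡ 121 (mod 191).

121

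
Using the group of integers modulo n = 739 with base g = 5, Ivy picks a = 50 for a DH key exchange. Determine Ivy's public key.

Public value = 5^50 mod 739.
5^1 ≡ 5 (mod 739)
5^2 = (5^1)^2 ≡ 5^2 = 25 ≡ 25 (mod 739)
5^4 = (5^2)^2 ≡ 25^2 = 625 ≡ 625 (mod 739)
5^8 = (5^4)^2 ≡ 625^2 = 390625 ≡ 433 (mod 739)
5^16 = (5^8)^2 ≡ 433^2 = 187489 ≡ 522 (mod 739)
5^32 = (5^16)^2 ≡ 522^2 = 272484 ≡ 532 (mod 739)
5^50 = 5^32 · 5^16 · 5^2 ≡ 532 · 522 · 25 ≡ 434 (mod 739).

434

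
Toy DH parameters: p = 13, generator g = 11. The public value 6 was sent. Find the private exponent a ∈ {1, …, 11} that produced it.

Try successive powers of 11 modulo 13:
11^1 ≡ 11
11^2 ≡ 4
11^3 ≡ 5
11^4 ≡ 3
11^5 ≡ 7
11^6 ≡ 12
11^7 ≡ 2
11^8 ≡ 9
11^9 ≡ 8
11^10 ≡ 10
11^11 ≡ 6
Found: a = 11.

11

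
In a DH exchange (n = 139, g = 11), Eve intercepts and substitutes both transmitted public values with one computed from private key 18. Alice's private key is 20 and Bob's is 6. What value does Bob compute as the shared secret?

52

Bob receives Eve's public value M = 11^18 mod 139 instead of the honest one.
11^1 ≡ 11 (mod 139)
11^2 = (11^1)^2 ≡ 11^2 = 121 ≡ 121 (mod 139)
11^4 = (11^2)^2 ≡ 121^2 = 14641 ≡ 46 (mod 139)
11^8 = (11^4)^2 ≡ 46^2 = 2116 ≡ 31 (mod 139)
11^16 = (11^8)^2 ≡ 31^2 = 961 ≡ 127 (mod 139)
11^18 = 11^16 · 11^2 ≡ 127 · 121 ≡ 77 (mod 139).
So M = 77. Bob computes K = M^6 mod 139.
77^1 ≡ 77 (mod 139)
77^2 = (77^1)^2 ≡ 77^2 = 5929 ≡ 91 (mod 139)
77^4 = (77^2)^2 ≡ 91^2 = 8281 ≡ 80 (mod 139)
77^6 = 77^4 · 77^2 ≡ 80 · 91 ≡ 52 (mod 139).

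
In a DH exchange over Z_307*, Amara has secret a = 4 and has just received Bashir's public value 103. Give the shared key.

76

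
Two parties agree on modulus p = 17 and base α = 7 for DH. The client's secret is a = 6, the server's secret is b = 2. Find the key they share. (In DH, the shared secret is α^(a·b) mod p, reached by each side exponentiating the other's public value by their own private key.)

13

The client sends A = α^a mod p = 7^6 mod 17.
7^1 ≡ 7 (mod 17)
7^2 = (7^1)^2 ≡ 7^2 = 49 ≡ 15 (mod 17)
7^4 = (7^2)^2 ≡ 15^2 = 225 ≡ 4 (mod 17)
7^6 = 7^4 · 7^2 ≡ 4 · 15 ≡ 9 (mod 17).
So A = 9. The server then computes K = A^b mod p = 9^2 mod 17.
9^1 ≡ 9 (mod 17)
9^2 = (9^1)^2 ≡ 9^2 = 81 ≡ 13 (mod 17)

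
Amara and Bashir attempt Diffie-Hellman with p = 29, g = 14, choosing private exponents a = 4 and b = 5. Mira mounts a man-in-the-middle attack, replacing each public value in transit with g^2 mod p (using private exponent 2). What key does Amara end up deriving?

Amara receives Mira's public value M = 14^2 mod 29 instead of the honest one.
14^1 ≡ 14 (mod 29)
14^2 = (14^1)^2 ≡ 14^2 = 196 ≡ 22 (mod 29)
So M = 22. Amara computes K = M^4 mod 29.
22^1 ≡ 22 (mod 29)
22^2 = (22^1)^2 ≡ 22^2 = 484 ≡ 20 (mod 29)
22^4 = (22^2)^2 ≡ 20^2 = 400 ≡ 23 (mod 29)

23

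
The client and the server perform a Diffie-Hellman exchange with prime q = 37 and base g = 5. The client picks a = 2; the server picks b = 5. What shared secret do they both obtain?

The client sends A = g^a mod q = 5^2 mod 37.
5^1 ≡ 5 (mod 37)
5^2 = (5^1)^2 ≡ 5^2 = 25 ≡ 25 (mod 37)
So A = 25. The server then computes K = A^b mod q = 25^5 mod 37.
25^1 ≡ 25 (mod 37)
25^2 = (25^1)^2 ≡ 25^2 = 625 ≡ 33 (mod 37)
25^4 = (25^2)^2 ≡ 33^2 = 1089 ≡ 16 (mod 37)
25^5 = 25^4 · 25^1 ≡ 16 · 25 ≡ 30 (mod 37).

30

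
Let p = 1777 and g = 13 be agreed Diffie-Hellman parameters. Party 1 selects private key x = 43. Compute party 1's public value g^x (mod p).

Public value = 13^43 (mod 1777).
13^1 ≡ 13 (mod 1777)
13^2 = (13^1)^2 ≡ 13^2 = 169 ≡ 169 (mod 1777)
13^4 = (13^2)^2 ≡ 169^2 = 28561 ≡ 129 (mod 1777)
13^8 = (13^4)^2 ≡ 129^2 = 16641 ≡ 648 (mod 1777)
13^16 = (13^8)^2 ≡ 648^2 = 419904 ≡ 532 (mod 1777)
13^32 = (13^16)^2 ≡ 532^2 = 283024 ≡ 481 (mod 1777)
13^43 = 13^32 · 13^8 · 13^2 · 13^1 ≡ 481 · 648 · 169 · 13 ≡ 924 (mod 1777).

924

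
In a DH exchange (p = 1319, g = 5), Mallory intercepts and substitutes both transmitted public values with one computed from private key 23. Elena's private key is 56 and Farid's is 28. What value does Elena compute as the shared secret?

Elena receives Mallory's public value M = 5^23 mod 1319 instead of the honest one.
5^1 ≡ 5 (mod 1319)
5^2 = (5^1)^2 ≡ 5^2 = 25 ≡ 25 (mod 1319)
5^4 = (5^2)^2 ≡ 25^2 = 625 ≡ 625 (mod 1319)
5^8 = (5^4)^2 ≡ 625^2 = 390625 ≡ 201 (mod 1319)
5^16 = (5^8)^2 ≡ 201^2 = 40401 ≡ 831 (mod 1319)
5^23 = 5^16 · 5^4 · 5^2 · 5^1 ≡ 831 · 625 · 25 · 5 ≡ 695 (mod 1319).
So M = 695. Elena computes K = M^56 mod 1319.
695^1 ≡ 695 (mod 1319)
695^2 = (695^1)^2 ≡ 695^2 = 483025 ≡ 271 (mod 1319)
695^4 = (695^2)^2 ≡ 271^2 = 73441 ≡ 896 (mod 1319)
695^8 = (695^4)^2 ≡ 896^2 = 802816 ≡ 864 (mod 1319)
695^16 = (695^8)^2 ≡ 864^2 = 746496 ≡ 1261 (mod 1319)
695^32 = (695^16)^2 ≡ 1261^2 = 1590121 ≡ 726 (mod 1319)
695^56 = 695^32 · 695^16 · 695^8 ≡ 726 · 1261 · 864 ≡ 665 (mod 1319).

665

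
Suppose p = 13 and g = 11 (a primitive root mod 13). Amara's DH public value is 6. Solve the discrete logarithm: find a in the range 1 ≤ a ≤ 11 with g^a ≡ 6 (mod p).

11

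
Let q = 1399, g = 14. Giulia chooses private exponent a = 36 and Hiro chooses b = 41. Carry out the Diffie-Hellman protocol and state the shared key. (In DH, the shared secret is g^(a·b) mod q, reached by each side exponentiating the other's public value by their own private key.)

965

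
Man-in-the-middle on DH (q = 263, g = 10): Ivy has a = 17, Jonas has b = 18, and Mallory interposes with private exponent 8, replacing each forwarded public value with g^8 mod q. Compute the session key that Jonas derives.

Jonas receives Mallory's public value M = 10^8 mod 263 instead of the honest one.
10^1 ≡ 10 (mod 263)
10^2 = (10^1)^2 ≡ 10^2 = 100 ≡ 100 (mod 263)
10^4 = (10^2)^2 ≡ 100^2 = 10000 ≡ 6 (mod 263)
10^8 = (10^4)^2 ≡ 6^2 = 36 ≡ 36 (mod 263)
So M = 36. Jonas computes K = M^18 mod 263.
36^1 ≡ 36 (mod 263)
36^2 = (36^1)^2 ≡ 36^2 = 1296 ≡ 244 (mod 263)
36^4 = (36^2)^2 ≡ 244^2 = 59536 ≡ 98 (mod 263)
36^8 = (36^4)^2 ≡ 98^2 = 9604 ≡ 136 (mod 263)
36^16 = (36^8)^2 ≡ 136^2 = 18496 ≡ 86 (mod 263)
36^18 = 36^16 · 36^2 ≡ 86 · 244 ≡ 207 (mod 263).

207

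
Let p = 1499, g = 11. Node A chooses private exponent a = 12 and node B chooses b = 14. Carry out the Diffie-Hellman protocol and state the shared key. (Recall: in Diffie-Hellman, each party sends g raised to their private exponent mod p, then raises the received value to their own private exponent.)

1371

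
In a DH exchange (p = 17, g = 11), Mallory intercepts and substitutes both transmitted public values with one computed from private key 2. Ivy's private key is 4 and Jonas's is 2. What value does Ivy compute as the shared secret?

Ivy receives Mallory's public value M = 11^2 mod 17 instead of the honest one.
11^1 ≡ 11 (mod 17)
11^2 = (11^1)^2 ≡ 11^2 = 121 ≡ 2 (mod 17)
So M = 2. Ivy computes K = M^4 mod 17.
2^1 ≡ 2 (mod 17)
2^2 = (2^1)^2 ≡ 2^2 = 4 ≡ 4 (mod 17)
2^4 = (2^2)^2 ≡ 4^2 = 16 ≡ 16 (mod 17)

16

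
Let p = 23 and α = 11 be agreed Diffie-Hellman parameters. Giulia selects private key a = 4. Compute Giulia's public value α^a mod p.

Public value = 11^4 mod 23.
11^1 ≡ 11 (mod 23)
11^2 = (11^1)^2 ≡ 11^2 = 121 ≡ 6 (mod 23)
11^4 = (11^2)^2 ≡ 6^2 = 36 ≡ 13 (mod 23)

13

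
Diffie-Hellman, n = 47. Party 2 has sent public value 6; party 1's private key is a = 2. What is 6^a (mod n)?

Shared key K = 6^2 mod 47.
6^1 ≡ 6 (mod 47)
6^2 = (6^1)^2 ≡ 6^2 = 36 ≡ 36 (mod 47)

36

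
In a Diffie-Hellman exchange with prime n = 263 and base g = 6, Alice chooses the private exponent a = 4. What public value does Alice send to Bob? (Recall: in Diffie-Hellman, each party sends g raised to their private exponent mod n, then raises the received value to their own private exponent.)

Public value = 6^4 (mod 263).
6^1 ≡ 6 (mod 263)
6^2 = (6^1)^2 ≡ 6^2 = 36 ≡ 36 (mod 263)
6^4 = (6^2)^2 ≡ 36^2 = 1296 ≡ 244 (mod 263)

244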